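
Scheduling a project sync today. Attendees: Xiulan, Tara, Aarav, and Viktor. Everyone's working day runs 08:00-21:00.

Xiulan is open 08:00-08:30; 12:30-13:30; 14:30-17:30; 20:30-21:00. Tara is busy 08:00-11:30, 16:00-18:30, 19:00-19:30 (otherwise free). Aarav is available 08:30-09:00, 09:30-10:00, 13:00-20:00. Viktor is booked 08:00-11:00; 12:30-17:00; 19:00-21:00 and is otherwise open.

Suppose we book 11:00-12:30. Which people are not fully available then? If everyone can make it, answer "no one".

Xiulan free: 08:00-08:30, 12:30-13:30, 14:30-17:30, 20:30-21:00.
Tara free: 11:30-16:00, 18:30-19:00, 19:30-21:00 (invert busy blocks within the working day).
Aarav free: 08:30-09:00, 09:30-10:00, 13:00-20:00.
Viktor free: 11:00-12:30, 17:00-19:00 (invert busy blocks within the working day).
Xiulan: not fully free for 11:00-12:30. Tara: not fully free for 11:00-12:30. Aarav: not fully free for 11:00-12:30. Viktor: free for 11:00-12:30.

Aarav, Tara, Xiulan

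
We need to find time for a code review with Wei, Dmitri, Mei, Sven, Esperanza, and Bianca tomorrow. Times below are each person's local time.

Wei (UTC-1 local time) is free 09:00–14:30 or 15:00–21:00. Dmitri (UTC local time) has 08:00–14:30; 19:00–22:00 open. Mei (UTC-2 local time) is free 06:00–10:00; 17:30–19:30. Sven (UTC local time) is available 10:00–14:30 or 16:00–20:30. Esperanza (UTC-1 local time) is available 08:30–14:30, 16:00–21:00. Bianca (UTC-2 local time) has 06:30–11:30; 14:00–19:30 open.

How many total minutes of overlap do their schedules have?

180

Wei in UTC: 10:00-15:30, 16:00-22:00 (add 1h to convert from UTC-1).
Dmitri in UTC: 08:00-14:30, 19:00-22:00.
Mei in UTC: 08:00-12:00, 19:30-21:30 (add 2h to convert from UTC-2).
Sven in UTC: 10:00-14:30, 16:00-20:30.
Esperanza in UTC: 09:30-15:30, 17:00-22:00 (add 1h to convert from UTC-1).
Bianca in UTC: 08:30-13:30, 16:00-21:30 (add 2h to convert from UTC-2).
Wei ∩ Dmitri: 10:00-14:30, 19:00-22:00.
Wei ∩ Dmitri ∩ Mei: 10:00-12:00, 19:30-21:30.
Wei ∩ Dmitri ∩ Mei ∩ Sven: 10:00-12:00, 19:30-20:30.
Wei ∩ Dmitri ∩ Mei ∩ Sven ∩ Esperanza: 10:00-12:00, 19:30-20:30.
Wei ∩ Dmitri ∩ Mei ∩ Sven ∩ Esperanza ∩ Bianca: 10:00-12:00, 19:30-20:30.
So the common availability across everyone is 10:00-12:00, 19:30-20:30.
Summing the common windows: 120 + 60 = 180 minutes.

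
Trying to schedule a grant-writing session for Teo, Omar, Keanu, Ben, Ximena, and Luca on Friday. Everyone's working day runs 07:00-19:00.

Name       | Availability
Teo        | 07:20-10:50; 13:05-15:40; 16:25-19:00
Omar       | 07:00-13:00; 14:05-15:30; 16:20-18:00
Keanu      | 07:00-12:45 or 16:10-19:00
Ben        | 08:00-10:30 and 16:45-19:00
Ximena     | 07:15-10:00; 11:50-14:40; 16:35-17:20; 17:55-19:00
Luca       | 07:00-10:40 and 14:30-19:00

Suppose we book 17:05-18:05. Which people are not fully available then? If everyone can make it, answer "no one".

Teo: free for 17:05-18:05. Omar: not fully free for 17:05-18:05. Keanu: free for 17:05-18:05. Ben: free for 17:05-18:05. Ximena: not fully free for 17:05-18:05. Luca: free for 17:05-18:05.

Omar, Ximena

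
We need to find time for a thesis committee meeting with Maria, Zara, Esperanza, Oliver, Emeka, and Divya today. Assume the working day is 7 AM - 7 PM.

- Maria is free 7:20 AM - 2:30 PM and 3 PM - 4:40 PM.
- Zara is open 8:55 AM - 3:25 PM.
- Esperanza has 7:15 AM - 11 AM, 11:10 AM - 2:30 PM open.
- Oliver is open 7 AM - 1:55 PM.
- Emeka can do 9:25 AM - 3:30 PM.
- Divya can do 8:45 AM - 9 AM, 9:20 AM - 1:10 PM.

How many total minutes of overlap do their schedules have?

215

Maria ∩ Zara: 08:55-14:30, 15:00-15:25.
Maria ∩ Zara ∩ Esperanza: 08:55-11:00, 11:10-14:30.
Maria ∩ Zara ∩ Esperanza ∩ Oliver: 08:55-11:00, 11:10-13:55.
Maria ∩ Zara ∩ Esperanza ∩ Oliver ∩ Emeka: 09:25-11:00, 11:10-13:55.
Maria ∩ Zara ∩ Esperanza ∩ Oliver ∩ Emeka ∩ Divya: 09:25-11:00, 11:10-13:10.
Summing the common windows: 95 + 120 = 215 minutes.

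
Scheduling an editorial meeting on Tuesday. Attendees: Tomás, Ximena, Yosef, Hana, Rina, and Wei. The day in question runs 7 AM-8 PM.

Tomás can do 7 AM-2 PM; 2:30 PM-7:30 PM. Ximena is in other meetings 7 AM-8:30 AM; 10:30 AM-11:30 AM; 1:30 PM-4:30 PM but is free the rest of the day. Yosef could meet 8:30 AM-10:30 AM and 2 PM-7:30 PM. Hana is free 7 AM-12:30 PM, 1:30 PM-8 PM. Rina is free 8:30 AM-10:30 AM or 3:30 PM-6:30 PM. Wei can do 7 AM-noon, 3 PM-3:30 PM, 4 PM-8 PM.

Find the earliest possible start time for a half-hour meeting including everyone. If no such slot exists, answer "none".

Tomás free: 07:00-14:00, 14:30-19:30.
Ximena free: 08:30-10:30, 11:30-13:30, 16:30-20:00 (invert busy blocks within the working day).
Yosef free: 08:30-10:30, 14:00-19:30.
Hana free: 07:00-12:30, 13:30-20:00.
Rina free: 08:30-10:30, 15:30-18:30.
Wei free: 07:00-12:00, 15:00-15:30, 16:00-20:00.
Tomás ∩ Ximena: 08:30-10:30, 11:30-13:30, 16:30-19:30.
Tomás ∩ Ximena ∩ Yosef: 08:30-10:30, 16:30-19:30.
Tomás ∩ Ximena ∩ Yosef ∩ Hana: 08:30-10:30, 16:30-19:30.
Tomás ∩ Ximena ∩ Yosef ∩ Hana ∩ Rina: 08:30-10:30, 16:30-18:30.
Tomás ∩ Ximena ∩ Yosef ∩ Hana ∩ Rina ∩ Wei: 08:30-10:30, 16:30-18:30.
The first common window of at least 30 minutes is 08:30-10:30, so the earliest start is 08:30.

08:30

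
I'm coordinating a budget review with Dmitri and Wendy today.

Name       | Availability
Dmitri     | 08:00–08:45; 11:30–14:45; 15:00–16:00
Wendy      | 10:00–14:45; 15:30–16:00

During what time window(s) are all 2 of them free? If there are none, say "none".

Dmitri ∩ Wendy: 11:30-14:45, 15:30-16:00.

11:30-14:45, 15:30-16:00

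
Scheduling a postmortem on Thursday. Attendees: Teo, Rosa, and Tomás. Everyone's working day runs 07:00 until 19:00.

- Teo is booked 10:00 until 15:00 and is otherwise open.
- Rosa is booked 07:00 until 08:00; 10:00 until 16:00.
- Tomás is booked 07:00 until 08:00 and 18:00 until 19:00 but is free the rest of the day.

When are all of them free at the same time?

Teo free: 07:00-10:00, 15:00-19:00 (invert busy blocks within the working day).
Rosa free: 08:00-10:00, 16:00-19:00 (invert busy blocks within the working day).
Tomás free: 08:00-18:00 (invert busy blocks within the working day).
Teo ∩ Rosa: 08:00-10:00, 16:00-19:00.
Teo ∩ Rosa ∩ Tomás: 08:00-10:00, 16:00-18:00.

08:00-10:00, 16:00-18:00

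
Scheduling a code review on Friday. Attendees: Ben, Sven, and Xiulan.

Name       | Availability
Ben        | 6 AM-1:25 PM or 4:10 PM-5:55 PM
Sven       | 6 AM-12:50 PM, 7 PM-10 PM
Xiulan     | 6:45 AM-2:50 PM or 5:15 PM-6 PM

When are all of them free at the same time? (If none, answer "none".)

06:45-12:50

Ben ∩ Sven: 06:00-12:50.
Ben ∩ Sven ∩ Xiulan: 06:45-12:50.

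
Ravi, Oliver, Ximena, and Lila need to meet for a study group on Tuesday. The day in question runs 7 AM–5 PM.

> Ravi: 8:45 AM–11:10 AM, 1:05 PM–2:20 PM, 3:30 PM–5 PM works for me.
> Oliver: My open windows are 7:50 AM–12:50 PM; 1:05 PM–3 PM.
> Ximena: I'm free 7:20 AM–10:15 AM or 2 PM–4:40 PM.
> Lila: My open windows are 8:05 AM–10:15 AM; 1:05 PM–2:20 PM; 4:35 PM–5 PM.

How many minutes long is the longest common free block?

90

Ravi ∩ Oliver: 08:45-11:10, 13:05-14:20.
Ravi ∩ Oliver ∩ Ximena: 08:45-10:15, 14:00-14:20.
Ravi ∩ Oliver ∩ Ximena ∩ Lila: 08:45-10:15, 14:00-14:20.
The longest is 08:45-10:15 at 90 minutes.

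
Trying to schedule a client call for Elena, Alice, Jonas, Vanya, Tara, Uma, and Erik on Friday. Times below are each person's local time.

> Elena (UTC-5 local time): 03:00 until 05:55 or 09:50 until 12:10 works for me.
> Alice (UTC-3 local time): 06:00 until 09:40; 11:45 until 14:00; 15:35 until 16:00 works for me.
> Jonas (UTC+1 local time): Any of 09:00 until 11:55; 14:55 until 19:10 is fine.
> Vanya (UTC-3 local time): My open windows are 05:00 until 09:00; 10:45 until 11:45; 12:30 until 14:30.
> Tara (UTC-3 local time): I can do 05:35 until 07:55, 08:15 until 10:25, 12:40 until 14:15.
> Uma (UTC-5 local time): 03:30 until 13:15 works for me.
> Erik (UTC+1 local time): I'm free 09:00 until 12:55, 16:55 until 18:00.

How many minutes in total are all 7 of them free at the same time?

180

Elena in UTC: 08:00-10:55, 14:50-17:10 (add 5h to convert from UTC-5).
Alice in UTC: 09:00-12:40, 14:45-17:00, 18:35-19:00 (add 3h to convert from UTC-3).
Jonas in UTC: 08:00-10:55, 13:55-18:10 (subtract 1h to convert from UTC+1).
Vanya in UTC: 08:00-12:00, 13:45-14:45, 15:30-17:30 (add 3h to convert from UTC-3).
Tara in UTC: 08:35-10:55, 11:15-13:25, 15:40-17:15 (add 3h to convert from UTC-3).
Uma in UTC: 08:30-18:15 (add 5h to convert from UTC-5).
Erik in UTC: 08:00-11:55, 15:55-17:00 (subtract 1h to convert from UTC+1).
Elena ∩ Alice: 09:00-10:55, 14:50-17:00.
Elena ∩ Alice ∩ Jonas: 09:00-10:55, 14:50-17:00.
Elena ∩ Alice ∩ Jonas ∩ Vanya: 09:00-10:55, 15:30-17:00.
Elena ∩ Alice ∩ Jonas ∩ Vanya ∩ Tara: 09:00-10:55, 15:40-17:00.
Elena ∩ Alice ∩ Jonas ∩ Vanya ∩ Tara ∩ Uma: 09:00-10:55, 15:40-17:00.
Elena ∩ Alice ∩ Jonas ∩ Vanya ∩ Tara ∩ Uma ∩ Erik: 09:00-10:55, 15:55-17:00.
Summing the common windows: 115 + 65 = 180 minutes.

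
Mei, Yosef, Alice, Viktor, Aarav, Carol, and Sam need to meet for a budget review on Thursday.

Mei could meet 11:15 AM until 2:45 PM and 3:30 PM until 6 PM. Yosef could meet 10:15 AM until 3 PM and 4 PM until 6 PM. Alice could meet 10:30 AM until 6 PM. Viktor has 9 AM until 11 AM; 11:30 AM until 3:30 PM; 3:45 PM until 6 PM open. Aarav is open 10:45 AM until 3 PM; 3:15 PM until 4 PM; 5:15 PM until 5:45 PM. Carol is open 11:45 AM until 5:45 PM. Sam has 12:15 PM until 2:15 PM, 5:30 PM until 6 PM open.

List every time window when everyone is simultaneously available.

12:15-14:15, 17:30-17:45

Mei ∩ Yosef: 11:15-14:45, 16:00-18:00.
Mei ∩ Yosef ∩ Alice: 11:15-14:45, 16:00-18:00.
Mei ∩ Yosef ∩ Alice ∩ Viktor: 11:30-14:45, 16:00-18:00.
Mei ∩ Yosef ∩ Alice ∩ Viktor ∩ Aarav: 11:30-14:45, 17:15-17:45.
Mei ∩ Yosef ∩ Alice ∩ Viktor ∩ Aarav ∩ Carol: 11:45-14:45, 17:15-17:45.
Mei ∩ Yosef ∩ Alice ∩ Viktor ∩ Aarav ∩ Carol ∩ Sam: 12:15-14:15, 17:30-17:45.
So the common availability across everyone is 12:15-14:15, 17:30-17:45.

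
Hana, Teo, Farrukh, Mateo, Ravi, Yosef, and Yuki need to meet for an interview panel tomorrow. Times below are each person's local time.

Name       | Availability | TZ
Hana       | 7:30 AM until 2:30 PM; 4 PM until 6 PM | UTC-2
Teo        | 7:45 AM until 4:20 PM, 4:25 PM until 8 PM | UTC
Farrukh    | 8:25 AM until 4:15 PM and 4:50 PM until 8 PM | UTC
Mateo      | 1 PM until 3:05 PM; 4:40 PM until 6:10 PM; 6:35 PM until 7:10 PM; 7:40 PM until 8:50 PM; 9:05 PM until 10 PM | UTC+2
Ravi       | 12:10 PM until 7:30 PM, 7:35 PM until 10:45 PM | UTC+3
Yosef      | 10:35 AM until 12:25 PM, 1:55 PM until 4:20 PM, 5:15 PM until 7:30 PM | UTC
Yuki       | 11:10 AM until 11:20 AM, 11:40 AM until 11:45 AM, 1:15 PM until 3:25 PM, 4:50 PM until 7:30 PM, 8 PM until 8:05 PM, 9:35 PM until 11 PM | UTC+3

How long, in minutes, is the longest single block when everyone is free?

Hana in UTC: 09:30-16:30, 18:00-20:00 (add 2h to convert from UTC-2).
Teo in UTC: 07:45-16:20, 16:25-20:00.
Farrukh in UTC: 08:25-16:15, 16:50-20:00.
Mateo in UTC: 11:00-13:05, 14:40-16:10, 16:35-17:10, 17:40-18:50, 19:05-20:00 (subtract 2h to convert from UTC+2).
Ravi in UTC: 09:10-16:30, 16:35-19:45 (subtract 3h to convert from UTC+3).
Yosef in UTC: 10:35-12:25, 13:55-16:20, 17:15-19:30.
Yuki in UTC: 08:10-08:20, 08:40-08:45, 10:15-12:25, 13:50-16:30, 17:00-17:05, 18:35-20:00 (subtract 3h to convert from UTC+3).
Hana ∩ Teo: 09:30-16:20, 16:25-16:30, 18:00-20:00.
Hana ∩ Teo ∩ Farrukh: 09:30-16:15, 18:00-20:00.
Hana ∩ Teo ∩ Farrukh ∩ Mateo: 11:00-13:05, 14:40-16:10, 18:00-18:50, 19:05-20:00.
Hana ∩ Teo ∩ Farrukh ∩ Mateo ∩ Ravi: 11:00-13:05, 14:40-16:10, 18:00-18:50, 19:05-19:45.
Hana ∩ Teo ∩ Farrukh ∩ Mateo ∩ Ravi ∩ Yosef: 11:00-12:25, 14:40-16:10, 18:00-18:50, 19:05-19:30.
Hana ∩ Teo ∩ Farrukh ∩ Mateo ∩ Ravi ∩ Yosef ∩ Yuki: 11:00-12:25, 14:40-16:10, 18:35-18:50, 19:05-19:30.
The longest is 14:40-16:10 at 90 minutes.

90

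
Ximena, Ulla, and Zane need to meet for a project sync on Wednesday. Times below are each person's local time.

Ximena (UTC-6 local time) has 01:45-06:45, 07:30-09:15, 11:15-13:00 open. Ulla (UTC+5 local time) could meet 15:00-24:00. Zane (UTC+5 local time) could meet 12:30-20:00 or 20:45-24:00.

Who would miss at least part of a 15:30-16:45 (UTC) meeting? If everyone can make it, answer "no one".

Ximena, Zane

Ximena in UTC: 07:45-12:45, 13:30-15:15, 17:15-19:00 (add 6h to convert from UTC-6).
Ulla in UTC: 10:00-19:00 (subtract 5h to convert from UTC+5).
Zane in UTC: 07:30-15:00, 15:45-19:00 (subtract 5h to convert from UTC+5).
Ximena: not fully free for 15:30-16:45. Ulla: free for 15:30-16:45. Zane: not fully free for 15:30-16:45.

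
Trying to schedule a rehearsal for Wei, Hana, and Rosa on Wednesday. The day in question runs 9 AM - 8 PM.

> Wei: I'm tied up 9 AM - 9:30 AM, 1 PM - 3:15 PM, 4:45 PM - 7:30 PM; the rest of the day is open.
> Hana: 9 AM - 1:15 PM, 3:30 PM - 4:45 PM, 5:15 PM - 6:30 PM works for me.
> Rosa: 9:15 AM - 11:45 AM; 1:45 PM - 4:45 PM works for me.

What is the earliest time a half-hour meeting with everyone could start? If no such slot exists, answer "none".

Wei free: 09:30-13:00, 15:15-16:45, 19:30-20:00 (invert busy blocks within the working day).
Hana free: 09:00-13:15, 15:30-16:45, 17:15-18:30.
Rosa free: 09:15-11:45, 13:45-16:45.
Wei ∩ Hana: 09:30-13:00, 15:30-16:45.
Wei ∩ Hana ∩ Rosa: 09:30-11:45, 15:30-16:45.
Those are the intersection windows.
The first common window of at least 30 minutes is 09:30-11:45, so the earliest start is 09:30.

09:30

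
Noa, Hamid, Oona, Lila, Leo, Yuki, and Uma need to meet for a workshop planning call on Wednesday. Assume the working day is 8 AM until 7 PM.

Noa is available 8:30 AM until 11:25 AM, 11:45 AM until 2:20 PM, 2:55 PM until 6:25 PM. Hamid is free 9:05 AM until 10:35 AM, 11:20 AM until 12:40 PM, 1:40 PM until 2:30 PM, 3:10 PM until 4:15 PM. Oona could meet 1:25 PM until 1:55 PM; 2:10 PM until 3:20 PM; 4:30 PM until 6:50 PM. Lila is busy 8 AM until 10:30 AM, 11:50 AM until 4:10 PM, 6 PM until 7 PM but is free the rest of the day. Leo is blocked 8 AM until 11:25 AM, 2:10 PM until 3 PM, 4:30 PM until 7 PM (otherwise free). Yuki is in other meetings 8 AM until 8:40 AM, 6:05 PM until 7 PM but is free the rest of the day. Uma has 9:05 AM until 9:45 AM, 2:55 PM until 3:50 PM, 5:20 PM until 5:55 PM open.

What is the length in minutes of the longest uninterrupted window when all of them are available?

0

Noa free: 08:30-11:25, 11:45-14:20, 14:55-18:25.
Hamid free: 09:05-10:35, 11:20-12:40, 13:40-14:30, 15:10-16:15.
Oona free: 13:25-13:55, 14:10-15:20, 16:30-18:50.
Lila free: 10:30-11:50, 16:10-18:00 (invert busy blocks within the working day).
Leo free: 11:25-14:10, 15:00-16:30 (invert busy blocks within the working day).
Yuki free: 08:40-18:05 (invert busy blocks within the working day).
Uma free: 09:05-09:45, 14:55-15:50, 17:20-17:55.
Noa ∩ Hamid: 09:05-10:35, 11:20-11:25, 11:45-12:40, 13:40-14:20, 15:10-16:15.
Noa ∩ Hamid ∩ Oona: 13:40-13:55, 14:10-14:20, 15:10-15:20.
Noa ∩ Hamid ∩ Oona ∩ Lila: ∅.
Noa ∩ Hamid ∩ Oona ∩ Lila ∩ Leo: ∅.
Noa ∩ Hamid ∩ Oona ∩ Lila ∩ Leo ∩ Yuki: ∅.
Noa ∩ Hamid ∩ Oona ∩ Lila ∩ Leo ∩ Yuki ∩ Uma: ∅.
There is no time when everyone is free.
No common window exists, so the longest block is 0 minutes.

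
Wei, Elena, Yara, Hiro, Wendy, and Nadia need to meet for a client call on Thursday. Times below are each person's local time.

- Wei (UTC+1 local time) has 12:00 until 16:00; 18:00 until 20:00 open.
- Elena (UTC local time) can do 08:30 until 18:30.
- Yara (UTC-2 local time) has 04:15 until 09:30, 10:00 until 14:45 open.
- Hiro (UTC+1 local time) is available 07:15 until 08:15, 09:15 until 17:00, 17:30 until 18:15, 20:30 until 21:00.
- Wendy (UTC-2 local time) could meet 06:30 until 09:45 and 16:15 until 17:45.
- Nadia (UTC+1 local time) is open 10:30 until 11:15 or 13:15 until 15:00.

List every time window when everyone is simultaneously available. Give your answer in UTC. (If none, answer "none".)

none

Wei in UTC: 11:00-15:00, 17:00-19:00 (subtract 1h to convert from UTC+1).
Elena in UTC: 08:30-18:30.
Yara in UTC: 06:15-11:30, 12:00-16:45 (add 2h to convert from UTC-2).
Hiro in UTC: 06:15-07:15, 08:15-16:00, 16:30-17:15, 19:30-20:00 (subtract 1h to convert from UTC+1).
Wendy in UTC: 08:30-11:45, 18:15-19:45 (add 2h to convert from UTC-2).
Nadia in UTC: 09:30-10:15, 12:15-14:00 (subtract 1h to convert from UTC+1).
Wei ∩ Elena: 11:00-15:00, 17:00-18:30.
Wei ∩ Elena ∩ Yara: 11:00-11:30, 12:00-15:00.
Wei ∩ Elena ∩ Yara ∩ Hiro: 11:00-11:30, 12:00-15:00.
Wei ∩ Elena ∩ Yara ∩ Hiro ∩ Wendy: 11:00-11:30.
Wei ∩ Elena ∩ Yara ∩ Hiro ∩ Wendy ∩ Nadia: ∅.
There is no time when everyone is free.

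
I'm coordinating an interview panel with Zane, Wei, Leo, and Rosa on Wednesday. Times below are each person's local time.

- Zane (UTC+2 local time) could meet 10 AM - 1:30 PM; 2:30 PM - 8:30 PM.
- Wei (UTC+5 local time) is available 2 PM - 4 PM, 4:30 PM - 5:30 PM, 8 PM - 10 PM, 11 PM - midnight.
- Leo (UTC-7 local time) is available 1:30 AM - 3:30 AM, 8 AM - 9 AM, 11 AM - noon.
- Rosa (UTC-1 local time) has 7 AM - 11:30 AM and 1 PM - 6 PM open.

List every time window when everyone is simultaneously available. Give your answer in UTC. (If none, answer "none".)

09:00-10:30, 15:00-16:00, 18:00-18:30

Zane in UTC: 08:00-11:30, 12:30-18:30 (subtract 2h to convert from UTC+2).
Wei in UTC: 09:00-11:00, 11:30-12:30, 15:00-17:00, 18:00-19:00 (subtract 5h to convert from UTC+5).
Leo in UTC: 08:30-10:30, 15:00-16:00, 18:00-19:00 (add 7h to convert from UTC-7).
Rosa in UTC: 08:00-12:30, 14:00-19:00 (add 1h to convert from UTC-1).
Zane ∩ Wei: 09:00-11:00, 15:00-17:00, 18:00-18:30.
Zane ∩ Wei ∩ Leo: 09:00-10:30, 15:00-16:00, 18:00-18:30.
Zane ∩ Wei ∩ Leo ∩ Rosa: 09:00-10:30, 15:00-16:00, 18:00-18:30.
Those are the intersection windows.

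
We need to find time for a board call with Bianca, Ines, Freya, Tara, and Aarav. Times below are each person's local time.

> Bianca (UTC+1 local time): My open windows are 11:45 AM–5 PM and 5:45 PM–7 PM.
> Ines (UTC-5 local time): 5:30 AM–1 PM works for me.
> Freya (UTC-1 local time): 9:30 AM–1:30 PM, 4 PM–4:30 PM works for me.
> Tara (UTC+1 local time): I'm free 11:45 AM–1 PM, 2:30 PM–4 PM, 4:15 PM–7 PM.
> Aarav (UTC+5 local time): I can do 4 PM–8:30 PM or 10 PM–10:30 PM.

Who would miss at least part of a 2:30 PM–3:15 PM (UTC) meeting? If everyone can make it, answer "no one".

Bianca in UTC: 10:45-16:00, 16:45-18:00 (subtract 1h to convert from UTC+1).
Ines in UTC: 10:30-18:00 (add 5h to convert from UTC-5).
Freya in UTC: 10:30-14:30, 17:00-17:30 (add 1h to convert from UTC-1).
Tara in UTC: 10:45-12:00, 13:30-15:00, 15:15-18:00 (subtract 1h to convert from UTC+1).
Aarav in UTC: 11:00-15:30, 17:00-17:30 (subtract 5h to convert from UTC+5).
Bianca: free for 14:30-15:15. Ines: free for 14:30-15:15. Freya: not fully free for 14:30-15:15. Tara: not fully free for 14:30-15:15. Aarav: free for 14:30-15:15.

Freya, Tara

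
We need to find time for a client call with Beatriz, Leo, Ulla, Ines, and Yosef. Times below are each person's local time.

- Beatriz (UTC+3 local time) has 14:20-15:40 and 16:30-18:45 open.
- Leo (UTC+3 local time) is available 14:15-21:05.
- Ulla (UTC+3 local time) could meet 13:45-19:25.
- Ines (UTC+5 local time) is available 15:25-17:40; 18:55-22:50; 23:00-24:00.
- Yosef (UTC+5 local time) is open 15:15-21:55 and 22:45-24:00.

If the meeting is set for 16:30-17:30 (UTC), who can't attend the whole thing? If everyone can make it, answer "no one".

Beatriz in UTC: 11:20-12:40, 13:30-15:45 (subtract 3h to convert from UTC+3).
Leo in UTC: 11:15-18:05 (subtract 3h to convert from UTC+3).
Ulla in UTC: 10:45-16:25 (subtract 3h to convert from UTC+3).
Ines in UTC: 10:25-12:40, 13:55-17:50, 18:00-19:00 (subtract 5h to convert from UTC+5).
Yosef in UTC: 10:15-16:55, 17:45-19:00 (subtract 5h to convert from UTC+5).
Beatriz: not fully free for 16:30-17:30. Leo: free for 16:30-17:30. Ulla: not fully free for 16:30-17:30. Ines: free for 16:30-17:30. Yosef: not fully free for 16:30-17:30.

Beatriz, Ulla, Yosef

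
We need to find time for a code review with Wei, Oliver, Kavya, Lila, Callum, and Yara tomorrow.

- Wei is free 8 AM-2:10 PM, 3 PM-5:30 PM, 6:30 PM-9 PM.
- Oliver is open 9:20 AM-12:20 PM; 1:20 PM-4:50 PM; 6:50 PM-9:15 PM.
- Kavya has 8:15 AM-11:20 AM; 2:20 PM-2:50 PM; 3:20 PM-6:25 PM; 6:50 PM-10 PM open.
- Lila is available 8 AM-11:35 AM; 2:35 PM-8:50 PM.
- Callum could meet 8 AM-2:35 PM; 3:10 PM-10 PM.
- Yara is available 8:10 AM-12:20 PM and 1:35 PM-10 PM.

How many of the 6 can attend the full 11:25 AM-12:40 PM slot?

2

Wei and Callum can make the full 11:25-12:40 slot — that's 2.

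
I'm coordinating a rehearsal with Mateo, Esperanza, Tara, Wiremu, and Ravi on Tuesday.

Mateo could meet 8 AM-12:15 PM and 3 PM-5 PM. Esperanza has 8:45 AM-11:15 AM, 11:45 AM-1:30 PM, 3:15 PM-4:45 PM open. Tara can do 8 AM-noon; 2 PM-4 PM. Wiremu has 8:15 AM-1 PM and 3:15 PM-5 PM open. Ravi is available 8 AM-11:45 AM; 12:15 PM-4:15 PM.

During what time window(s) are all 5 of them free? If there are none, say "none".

08:45-11:15, 15:15-16:00

Mateo ∩ Esperanza: 08:45-11:15, 11:45-12:15, 15:15-16:45.
Mateo ∩ Esperanza ∩ Tara: 08:45-11:15, 11:45-12:00, 15:15-16:00.
Mateo ∩ Esperanza ∩ Tara ∩ Wiremu: 08:45-11:15, 11:45-12:00, 15:15-16:00.
Mateo ∩ Esperanza ∩ Tara ∩ Wiremu ∩ Ravi: 08:45-11:15, 15:15-16:00.
Those are the intersection windows.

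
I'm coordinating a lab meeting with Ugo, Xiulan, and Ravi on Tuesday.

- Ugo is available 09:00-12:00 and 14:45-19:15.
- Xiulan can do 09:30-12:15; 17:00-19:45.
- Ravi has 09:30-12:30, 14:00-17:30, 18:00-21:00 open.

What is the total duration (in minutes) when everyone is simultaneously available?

Ugo ∩ Xiulan: 09:30-12:00, 17:00-19:15.
Ugo ∩ Xiulan ∩ Ravi: 09:30-12:00, 17:00-17:30, 18:00-19:15.
Those are the intersection windows.
Summing the common windows: 150 + 30 + 75 = 255 minutes.

255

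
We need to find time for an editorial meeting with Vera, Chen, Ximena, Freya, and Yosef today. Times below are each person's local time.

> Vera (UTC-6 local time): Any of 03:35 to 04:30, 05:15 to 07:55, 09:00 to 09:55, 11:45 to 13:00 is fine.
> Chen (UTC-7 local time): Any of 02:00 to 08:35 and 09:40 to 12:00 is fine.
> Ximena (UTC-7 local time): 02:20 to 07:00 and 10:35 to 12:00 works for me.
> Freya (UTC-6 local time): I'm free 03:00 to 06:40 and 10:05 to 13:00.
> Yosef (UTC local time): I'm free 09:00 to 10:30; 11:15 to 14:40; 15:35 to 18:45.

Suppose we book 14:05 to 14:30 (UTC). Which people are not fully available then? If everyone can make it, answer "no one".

Vera in UTC: 09:35-10:30, 11:15-13:55, 15:00-15:55, 17:45-19:00 (add 6h to convert from UTC-6).
Chen in UTC: 09:00-15:35, 16:40-19:00 (add 7h to convert from UTC-7).
Ximena in UTC: 09:20-14:00, 17:35-19:00 (add 7h to convert from UTC-7).
Freya in UTC: 09:00-12:40, 16:05-19:00 (add 6h to convert from UTC-6).
Yosef in UTC: 09:00-10:30, 11:15-14:40, 15:35-18:45.
Vera: not fully free for 14:05-14:30. Chen: free for 14:05-14:30. Ximena: not fully free for 14:05-14:30. Freya: not fully free for 14:05-14:30. Yosef: free for 14:05-14:30.

Freya, Vera, Ximena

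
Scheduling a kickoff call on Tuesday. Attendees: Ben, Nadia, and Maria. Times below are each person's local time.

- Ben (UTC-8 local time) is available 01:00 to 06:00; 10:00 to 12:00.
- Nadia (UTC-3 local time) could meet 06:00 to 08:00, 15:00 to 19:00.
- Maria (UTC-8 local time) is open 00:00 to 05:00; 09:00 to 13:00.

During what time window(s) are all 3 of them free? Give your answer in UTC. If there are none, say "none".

Ben in UTC: 09:00-14:00, 18:00-20:00 (add 8h to convert from UTC-8).
Nadia in UTC: 09:00-11:00, 18:00-22:00 (add 3h to convert from UTC-3).
Maria in UTC: 08:00-13:00, 17:00-21:00 (add 8h to convert from UTC-8).
Ben ∩ Nadia: 09:00-11:00, 18:00-20:00.
Ben ∩ Nadia ∩ Maria: 09:00-11:00, 18:00-20:00.

09:00-11:00, 18:00-20:00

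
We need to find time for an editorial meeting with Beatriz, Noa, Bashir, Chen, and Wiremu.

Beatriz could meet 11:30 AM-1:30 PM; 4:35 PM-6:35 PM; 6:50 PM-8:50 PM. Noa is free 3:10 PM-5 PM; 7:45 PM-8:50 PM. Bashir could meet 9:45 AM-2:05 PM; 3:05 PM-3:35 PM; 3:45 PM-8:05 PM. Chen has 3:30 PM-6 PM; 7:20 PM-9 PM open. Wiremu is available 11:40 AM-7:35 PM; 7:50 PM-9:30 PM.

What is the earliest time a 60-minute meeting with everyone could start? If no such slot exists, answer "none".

Beatriz ∩ Noa: 16:35-17:00, 19:45-20:50.
Beatriz ∩ Noa ∩ Bashir: 16:35-17:00, 19:45-20:05.
Beatriz ∩ Noa ∩ Bashir ∩ Chen: 16:35-17:00, 19:45-20:05.
Beatriz ∩ Noa ∩ Bashir ∩ Chen ∩ Wiremu: 16:35-17:00, 19:50-20:05.
No common window is at least 60 minutes long.

none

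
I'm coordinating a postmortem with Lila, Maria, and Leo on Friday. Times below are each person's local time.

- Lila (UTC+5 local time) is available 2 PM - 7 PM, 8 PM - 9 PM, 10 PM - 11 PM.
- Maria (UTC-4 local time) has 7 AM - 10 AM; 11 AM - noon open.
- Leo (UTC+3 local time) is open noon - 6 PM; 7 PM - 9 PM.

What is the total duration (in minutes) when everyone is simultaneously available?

Lila in UTC: 09:00-14:00, 15:00-16:00, 17:00-18:00 (subtract 5h to convert from UTC+5).
Maria in UTC: 11:00-14:00, 15:00-16:00 (add 4h to convert from UTC-4).
Leo in UTC: 09:00-15:00, 16:00-18:00 (subtract 3h to convert from UTC+3).
Lila ∩ Maria: 11:00-14:00, 15:00-16:00.
Lila ∩ Maria ∩ Leo: 11:00-14:00.
That's a single block of 180 minutes.

180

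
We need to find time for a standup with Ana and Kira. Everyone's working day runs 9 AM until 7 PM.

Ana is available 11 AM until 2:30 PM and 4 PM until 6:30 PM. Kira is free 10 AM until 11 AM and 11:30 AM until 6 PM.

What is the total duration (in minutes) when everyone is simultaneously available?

300

Ana ∩ Kira: 11:30-14:30, 16:00-18:00.
Summing the common windows: 180 + 120 = 300 minutes.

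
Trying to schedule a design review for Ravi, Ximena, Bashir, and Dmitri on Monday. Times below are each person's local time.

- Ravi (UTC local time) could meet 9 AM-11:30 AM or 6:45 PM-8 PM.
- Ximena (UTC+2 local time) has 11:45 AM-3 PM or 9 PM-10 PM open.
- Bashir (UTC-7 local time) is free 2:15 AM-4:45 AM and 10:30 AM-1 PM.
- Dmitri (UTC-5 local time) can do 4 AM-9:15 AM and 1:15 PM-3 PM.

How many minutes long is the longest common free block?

Ravi in UTC: 09:00-11:30, 18:45-20:00.
Ximena in UTC: 09:45-13:00, 19:00-20:00 (subtract 2h to convert from UTC+2).
Bashir in UTC: 09:15-11:45, 17:30-20:00 (add 7h to convert from UTC-7).
Dmitri in UTC: 09:00-14:15, 18:15-20:00 (add 5h to convert from UTC-5).
Ravi ∩ Ximena: 09:45-11:30, 19:00-20:00.
Ravi ∩ Ximena ∩ Bashir: 09:45-11:30, 19:00-20:00.
Ravi ∩ Ximena ∩ Bashir ∩ Dmitri: 09:45-11:30, 19:00-20:00.
So the common availability across everyone is 09:45-11:30, 19:00-20:00.
The longest is 09:45-11:30 at 105 minutes.

105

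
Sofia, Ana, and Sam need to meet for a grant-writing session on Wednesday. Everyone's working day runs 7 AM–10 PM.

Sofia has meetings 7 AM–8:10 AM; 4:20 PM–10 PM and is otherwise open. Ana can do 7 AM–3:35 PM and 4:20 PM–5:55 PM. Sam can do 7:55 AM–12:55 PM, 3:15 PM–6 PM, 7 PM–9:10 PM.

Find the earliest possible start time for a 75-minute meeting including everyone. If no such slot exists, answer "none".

08:10

Sofia free: 08:10-16:20 (invert busy blocks within the working day).
Ana free: 07:00-15:35, 16:20-17:55.
Sam free: 07:55-12:55, 15:15-18:00, 19:00-21:10.
Sofia ∩ Ana: 08:10-15:35.
Sofia ∩ Ana ∩ Sam: 08:10-12:55, 15:15-15:35.
Those are the intersection windows.
The first common window of at least 75 minutes is 08:10-12:55, so the earliest start is 08:10.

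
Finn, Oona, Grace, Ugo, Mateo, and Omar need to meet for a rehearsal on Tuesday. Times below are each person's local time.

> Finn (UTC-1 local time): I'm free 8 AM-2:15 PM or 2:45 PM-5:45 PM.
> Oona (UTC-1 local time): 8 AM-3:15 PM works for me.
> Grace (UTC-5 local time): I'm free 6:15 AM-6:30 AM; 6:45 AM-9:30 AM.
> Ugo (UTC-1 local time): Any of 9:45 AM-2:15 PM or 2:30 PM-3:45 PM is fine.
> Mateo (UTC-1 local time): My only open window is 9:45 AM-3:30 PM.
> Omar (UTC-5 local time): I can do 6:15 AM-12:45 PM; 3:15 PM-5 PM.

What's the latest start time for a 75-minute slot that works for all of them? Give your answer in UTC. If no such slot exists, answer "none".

Finn in UTC: 09:00-15:15, 15:45-18:45 (add 1h to convert from UTC-1).
Oona in UTC: 09:00-16:15 (add 1h to convert from UTC-1).
Grace in UTC: 11:15-11:30, 11:45-14:30 (add 5h to convert from UTC-5).
Ugo in UTC: 10:45-15:15, 15:30-16:45 (add 1h to convert from UTC-1).
Mateo in UTC: 10:45-16:30 (add 1h to convert from UTC-1).
Omar in UTC: 11:15-17:45, 20:15-22:00 (add 5h to convert from UTC-5).
Finn ∩ Oona: 09:00-15:15, 15:45-16:15.
Finn ∩ Oona ∩ Grace: 11:15-11:30, 11:45-14:30.
Finn ∩ Oona ∩ Grace ∩ Ugo: 11:15-11:30, 11:45-14:30.
Finn ∩ Oona ∩ Grace ∩ Ugo ∩ Mateo: 11:15-11:30, 11:45-14:30.
Finn ∩ Oona ∩ Grace ∩ Ugo ∩ Mateo ∩ Omar: 11:15-11:30, 11:45-14:30.
The last common window of at least 75 minutes is 11:45-14:30; a 75-minute meeting can start as late as 13:15 and still end by 14:30.

13:15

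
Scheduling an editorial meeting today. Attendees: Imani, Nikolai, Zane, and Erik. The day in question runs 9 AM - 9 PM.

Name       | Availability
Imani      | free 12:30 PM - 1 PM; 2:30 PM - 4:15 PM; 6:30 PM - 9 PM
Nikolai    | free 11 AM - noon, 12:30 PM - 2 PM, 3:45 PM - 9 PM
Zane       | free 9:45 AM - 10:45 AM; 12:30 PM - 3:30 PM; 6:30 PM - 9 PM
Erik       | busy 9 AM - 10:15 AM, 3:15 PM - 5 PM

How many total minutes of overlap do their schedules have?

180

Imani free: 12:30-13:00, 14:30-16:15, 18:30-21:00.
Nikolai free: 11:00-12:00, 12:30-14:00, 15:45-21:00.
Zane free: 09:45-10:45, 12:30-15:30, 18:30-21:00.
Erik free: 10:15-15:15, 17:00-21:00 (invert busy blocks within the working day).
Imani ∩ Nikolai: 12:30-13:00, 15:45-16:15, 18:30-21:00.
Imani ∩ Nikolai ∩ Zane: 12:30-13:00, 18:30-21:00.
Imani ∩ Nikolai ∩ Zane ∩ Erik: 12:30-13:00, 18:30-21:00.
Summing the common windows: 30 + 150 = 180 minutes.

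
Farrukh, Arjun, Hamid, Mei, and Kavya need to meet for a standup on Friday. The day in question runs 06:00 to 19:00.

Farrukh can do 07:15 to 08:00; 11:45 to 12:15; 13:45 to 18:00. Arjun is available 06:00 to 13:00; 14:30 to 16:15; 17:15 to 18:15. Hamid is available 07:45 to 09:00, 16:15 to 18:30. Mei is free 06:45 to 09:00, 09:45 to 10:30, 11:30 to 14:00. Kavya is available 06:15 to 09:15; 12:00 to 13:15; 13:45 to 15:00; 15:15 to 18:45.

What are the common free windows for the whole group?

Farrukh ∩ Arjun: 07:15-08:00, 11:45-12:15, 14:30-16:15, 17:15-18:00.
Farrukh ∩ Arjun ∩ Hamid: 07:45-08:00, 17:15-18:00.
Farrukh ∩ Arjun ∩ Hamid ∩ Mei: 07:45-08:00.
Farrukh ∩ Arjun ∩ Hamid ∩ Mei ∩ Kavya: 07:45-08:00.

07:45-08:00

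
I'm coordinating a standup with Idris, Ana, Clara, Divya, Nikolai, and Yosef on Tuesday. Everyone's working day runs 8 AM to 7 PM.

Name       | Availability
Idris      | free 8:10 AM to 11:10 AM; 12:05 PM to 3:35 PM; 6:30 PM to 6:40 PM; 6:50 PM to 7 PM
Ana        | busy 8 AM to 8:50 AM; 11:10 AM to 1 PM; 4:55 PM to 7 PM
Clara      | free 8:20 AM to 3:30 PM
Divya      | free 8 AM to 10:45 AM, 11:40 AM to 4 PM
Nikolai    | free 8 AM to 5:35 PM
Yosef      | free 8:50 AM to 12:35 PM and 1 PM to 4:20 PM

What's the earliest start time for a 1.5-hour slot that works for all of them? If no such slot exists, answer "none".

08:50

Idris free: 08:10-11:10, 12:05-15:35, 18:30-18:40, 18:50-19:00.
Ana free: 08:50-11:10, 13:00-16:55 (invert busy blocks within the working day).
Clara free: 08:20-15:30.
Divya free: 08:00-10:45, 11:40-16:00.
Nikolai free: 08:00-17:35.
Yosef free: 08:50-12:35, 13:00-16:20.
Idris ∩ Ana: 08:50-11:10, 13:00-15:35.
Idris ∩ Ana ∩ Clara: 08:50-11:10, 13:00-15:30.
Idris ∩ Ana ∩ Clara ∩ Divya: 08:50-10:45, 13:00-15:30.
Idris ∩ Ana ∩ Clara ∩ Divya ∩ Nikolai: 08:50-10:45, 13:00-15:30.
Idris ∩ Ana ∩ Clara ∩ Divya ∩ Nikolai ∩ Yosef: 08:50-10:45, 13:00-15:30.
The first common window of at least 90 minutes is 08:50-10:45, so the earliest start is 08:50.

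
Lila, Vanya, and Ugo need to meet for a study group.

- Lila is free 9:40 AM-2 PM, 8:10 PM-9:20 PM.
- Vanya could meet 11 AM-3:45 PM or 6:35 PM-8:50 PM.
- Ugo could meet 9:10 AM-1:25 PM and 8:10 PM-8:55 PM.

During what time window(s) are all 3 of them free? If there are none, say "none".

Lila ∩ Vanya: 11:00-14:00, 20:10-20:50.
Lila ∩ Vanya ∩ Ugo: 11:00-13:25, 20:10-20:50.
So the common availability across everyone is 11:00-13:25, 20:10-20:50.

11:00-13:25, 20:10-20:50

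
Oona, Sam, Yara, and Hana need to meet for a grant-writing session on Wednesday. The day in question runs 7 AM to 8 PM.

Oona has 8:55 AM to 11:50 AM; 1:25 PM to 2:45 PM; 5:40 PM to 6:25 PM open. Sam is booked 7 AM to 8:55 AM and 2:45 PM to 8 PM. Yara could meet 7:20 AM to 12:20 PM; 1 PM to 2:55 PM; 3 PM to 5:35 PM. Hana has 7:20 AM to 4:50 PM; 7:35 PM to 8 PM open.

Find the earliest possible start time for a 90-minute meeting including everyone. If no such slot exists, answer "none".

08:55

Oona free: 08:55-11:50, 13:25-14:45, 17:40-18:25.
Sam free: 08:55-14:45 (invert busy blocks within the working day).
Yara free: 07:20-12:20, 13:00-14:55, 15:00-17:35.
Hana free: 07:20-16:50, 19:35-20:00.
Oona ∩ Sam: 08:55-11:50, 13:25-14:45.
Oona ∩ Sam ∩ Yara: 08:55-11:50, 13:25-14:45.
Oona ∩ Sam ∩ Yara ∩ Hana: 08:55-11:50, 13:25-14:45.
The first common window of at least 90 minutes is 08:55-11:50, so the earliest start is 08:55.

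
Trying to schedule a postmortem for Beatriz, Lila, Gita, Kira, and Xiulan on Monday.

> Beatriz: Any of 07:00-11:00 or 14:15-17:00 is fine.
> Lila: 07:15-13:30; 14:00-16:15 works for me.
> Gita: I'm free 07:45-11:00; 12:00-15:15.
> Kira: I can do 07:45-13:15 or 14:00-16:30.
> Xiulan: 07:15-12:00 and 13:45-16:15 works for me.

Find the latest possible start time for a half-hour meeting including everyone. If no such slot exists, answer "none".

14:45

Beatriz ∩ Lila: 07:15-11:00, 14:15-16:15.
Beatriz ∩ Lila ∩ Gita: 07:45-11:00, 14:15-15:15.
Beatriz ∩ Lila ∩ Gita ∩ Kira: 07:45-11:00, 14:15-15:15.
Beatriz ∩ Lila ∩ Gita ∩ Kira ∩ Xiulan: 07:45-11:00, 14:15-15:15.
So the common availability across everyone is 07:45-11:00, 14:15-15:15.
The last common window of at least 30 minutes is 14:15-15:15; a 30-minute meeting can start as late as 14:45 and still end by 15:15.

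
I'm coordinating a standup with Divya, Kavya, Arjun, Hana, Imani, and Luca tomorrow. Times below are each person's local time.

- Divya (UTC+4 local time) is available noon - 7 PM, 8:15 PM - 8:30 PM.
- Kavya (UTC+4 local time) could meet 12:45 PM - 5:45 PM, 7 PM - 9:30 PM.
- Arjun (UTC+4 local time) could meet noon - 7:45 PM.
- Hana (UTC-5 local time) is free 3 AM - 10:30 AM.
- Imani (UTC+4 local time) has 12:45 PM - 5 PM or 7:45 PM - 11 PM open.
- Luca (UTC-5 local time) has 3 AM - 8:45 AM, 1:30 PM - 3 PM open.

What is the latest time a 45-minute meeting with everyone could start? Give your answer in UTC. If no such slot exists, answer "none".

12:15

Divya in UTC: 08:00-15:00, 16:15-16:30 (subtract 4h to convert from UTC+4).
Kavya in UTC: 08:45-13:45, 15:00-17:30 (subtract 4h to convert from UTC+4).
Arjun in UTC: 08:00-15:45 (subtract 4h to convert from UTC+4).
Hana in UTC: 08:00-15:30 (add 5h to convert from UTC-5).
Imani in UTC: 08:45-13:00, 15:45-19:00 (subtract 4h to convert from UTC+4).
Luca in UTC: 08:00-13:45, 18:30-20:00 (add 5h to convert from UTC-5).
Divya ∩ Kavya: 08:45-13:45, 16:15-16:30.
Divya ∩ Kavya ∩ Arjun: 08:45-13:45.
Divya ∩ Kavya ∩ Arjun ∩ Hana: 08:45-13:45.
Divya ∩ Kavya ∩ Arjun ∩ Hana ∩ Imani: 08:45-13:00.
Divya ∩ Kavya ∩ Arjun ∩ Hana ∩ Imani ∩ Luca: 08:45-13:00.
The last common window of at least 45 minutes is 08:45-13:00; a 45-minute meeting can start as late as 12:15 and still end by 13:00.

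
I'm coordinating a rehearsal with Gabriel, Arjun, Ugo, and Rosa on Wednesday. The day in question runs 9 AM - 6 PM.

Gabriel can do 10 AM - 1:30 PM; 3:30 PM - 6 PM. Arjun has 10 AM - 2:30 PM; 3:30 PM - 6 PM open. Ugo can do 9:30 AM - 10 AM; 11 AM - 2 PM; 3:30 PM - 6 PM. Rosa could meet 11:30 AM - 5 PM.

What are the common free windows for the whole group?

Gabriel ∩ Arjun: 10:00-13:30, 15:30-18:00.
Gabriel ∩ Arjun ∩ Ugo: 11:00-13:30, 15:30-18:00.
Gabriel ∩ Arjun ∩ Ugo ∩ Rosa: 11:30-13:30, 15:30-17:00.

11:30-13:30, 15:30-17:00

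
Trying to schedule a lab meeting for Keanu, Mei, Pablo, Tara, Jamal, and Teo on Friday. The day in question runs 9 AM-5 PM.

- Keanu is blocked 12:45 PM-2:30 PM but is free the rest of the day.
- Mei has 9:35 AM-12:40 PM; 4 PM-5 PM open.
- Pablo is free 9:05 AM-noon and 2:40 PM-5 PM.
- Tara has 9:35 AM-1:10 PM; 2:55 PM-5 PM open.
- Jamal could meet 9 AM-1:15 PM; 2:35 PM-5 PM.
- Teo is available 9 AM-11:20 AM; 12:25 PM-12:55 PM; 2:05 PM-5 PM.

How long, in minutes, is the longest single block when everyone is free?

Keanu free: 09:00-12:45, 14:30-17:00 (invert busy blocks within the working day).
Mei free: 09:35-12:40, 16:00-17:00.
Pablo free: 09:05-12:00, 14:40-17:00.
Tara free: 09:35-13:10, 14:55-17:00.
Jamal free: 09:00-13:15, 14:35-17:00.
Teo free: 09:00-11:20, 12:25-12:55, 14:05-17:00.
Keanu ∩ Mei: 09:35-12:40, 16:00-17:00.
Keanu ∩ Mei ∩ Pablo: 09:35-12:00, 16:00-17:00.
Keanu ∩ Mei ∩ Pablo ∩ Tara: 09:35-12:00, 16:00-17:00.
Keanu ∩ Mei ∩ Pablo ∩ Tara ∩ Jamal: 09:35-12:00, 16:00-17:00.
Keanu ∩ Mei ∩ Pablo ∩ Tara ∩ Jamal ∩ Teo: 09:35-11:20, 16:00-17:00.
Those are the intersection windows.
The longest is 09:35-11:20 at 105 minutes.

105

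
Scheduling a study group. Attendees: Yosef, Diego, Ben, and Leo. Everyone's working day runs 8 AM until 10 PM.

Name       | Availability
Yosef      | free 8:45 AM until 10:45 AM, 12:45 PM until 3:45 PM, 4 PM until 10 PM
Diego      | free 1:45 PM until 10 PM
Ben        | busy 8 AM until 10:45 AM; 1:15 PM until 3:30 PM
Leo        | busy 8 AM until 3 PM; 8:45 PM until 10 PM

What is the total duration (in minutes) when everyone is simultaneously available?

Yosef free: 08:45-10:45, 12:45-15:45, 16:00-22:00.
Diego free: 13:45-22:00.
Ben free: 10:45-13:15, 15:30-22:00 (invert busy blocks within the working day).
Leo free: 15:00-20:45 (invert busy blocks within the working day).
Yosef ∩ Diego: 13:45-15:45, 16:00-22:00.
Yosef ∩ Diego ∩ Ben: 15:30-15:45, 16:00-22:00.
Yosef ∩ Diego ∩ Ben ∩ Leo: 15:30-15:45, 16:00-20:45.
Summing the common windows: 15 + 285 = 300 minutes.

300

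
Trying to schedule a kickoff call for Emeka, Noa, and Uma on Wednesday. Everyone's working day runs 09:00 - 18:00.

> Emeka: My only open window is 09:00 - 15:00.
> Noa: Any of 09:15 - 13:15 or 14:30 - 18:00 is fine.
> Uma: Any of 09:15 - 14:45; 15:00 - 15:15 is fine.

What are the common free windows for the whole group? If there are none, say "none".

Emeka ∩ Noa: 09:15-13:15, 14:30-15:00.
Emeka ∩ Noa ∩ Uma: 09:15-13:15, 14:30-14:45.
Those are the intersection windows.

09:15-13:15, 14:30-14:45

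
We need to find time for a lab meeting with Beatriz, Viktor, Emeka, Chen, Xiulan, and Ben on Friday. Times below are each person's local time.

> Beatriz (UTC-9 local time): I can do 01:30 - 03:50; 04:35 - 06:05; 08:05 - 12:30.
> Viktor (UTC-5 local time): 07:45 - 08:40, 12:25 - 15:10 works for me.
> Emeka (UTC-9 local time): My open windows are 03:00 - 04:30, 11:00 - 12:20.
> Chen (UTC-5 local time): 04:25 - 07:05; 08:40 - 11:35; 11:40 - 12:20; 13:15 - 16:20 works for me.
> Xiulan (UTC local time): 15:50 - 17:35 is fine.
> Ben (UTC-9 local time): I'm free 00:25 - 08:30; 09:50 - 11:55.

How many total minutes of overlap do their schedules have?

Beatriz in UTC: 10:30-12:50, 13:35-15:05, 17:05-21:30 (add 9h to convert from UTC-9).
Viktor in UTC: 12:45-13:40, 17:25-20:10 (add 5h to convert from UTC-5).
Emeka in UTC: 12:00-13:30, 20:00-21:20 (add 9h to convert from UTC-9).
Chen in UTC: 09:25-12:05, 13:40-16:35, 16:40-17:20, 18:15-21:20 (add 5h to convert from UTC-5).
Xiulan in UTC: 15:50-17:35.
Ben in UTC: 09:25-17:30, 18:50-20:55 (add 9h to convert from UTC-9).
Beatriz ∩ Viktor: 12:45-12:50, 13:35-13:40, 17:25-20:10.
Beatriz ∩ Viktor ∩ Emeka: 12:45-12:50, 20:00-20:10.
Beatriz ∩ Viktor ∩ Emeka ∩ Chen: 20:00-20:10.
Beatriz ∩ Viktor ∩ Emeka ∩ Chen ∩ Xiulan: ∅.
Beatriz ∩ Viktor ∩ Emeka ∩ Chen ∩ Xiulan ∩ Ben: ∅.
There is no time when everyone is free.
There is no common window, so the total is 0 minutes.

0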